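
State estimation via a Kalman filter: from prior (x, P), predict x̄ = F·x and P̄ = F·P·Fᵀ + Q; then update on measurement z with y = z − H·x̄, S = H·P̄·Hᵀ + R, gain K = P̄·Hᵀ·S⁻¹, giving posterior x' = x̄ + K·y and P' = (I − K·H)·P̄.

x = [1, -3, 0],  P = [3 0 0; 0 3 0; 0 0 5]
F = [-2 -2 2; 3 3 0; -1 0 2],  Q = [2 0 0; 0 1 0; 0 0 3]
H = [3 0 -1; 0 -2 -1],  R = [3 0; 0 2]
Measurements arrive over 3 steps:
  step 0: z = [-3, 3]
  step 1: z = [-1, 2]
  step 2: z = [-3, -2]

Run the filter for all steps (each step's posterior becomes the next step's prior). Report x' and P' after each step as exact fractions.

step 0: x' = [-767/366, 1339/6588, -1885/549], P' = [173/122 -3077/2196 542/183; -3077/2196 88249/39528 -6143/1647; 542/183 -6143/1647 4370/549]
step 1: x' = [-174727/529134, -1410667/1058268, -843/176378], P' = [11728973/11111814 -19442051/22223628 2392455/1234646; -19442051/22223628 21781315/14815752 -16789943/7407876; 2392455/1234646 -16789943/7407876 6283237/1234646]
step 2: x' = [-52517118667/73560112614, 59020435591/147120225228, 4985360201/8173345846], P' = [25264728731/24520037538 -125238486349/147120225228 46179360287/24520037538; -125238486349/147120225228 426170354773/294240450456 -36223642837/16346691692; 46179360287/24520037538 -36223642837/16346691692 40634106809/8173345846]

step 0: x̄ = F·x = [4, -6, -1]
step 0: P̄ = F·P·Fᵀ + Q = [46 -36 26; -36 55 -9; 26 -9 26]
step 0: y = z − H·x̄ = [-16, -10]
step 0: S = H·P̄·Hᵀ + R = [287 146; 146 212]
step 0: K = P̄·Hᵀ·S⁻¹ = [473/1098 -175/2196; -3121/19764 -14533/39528; 508/1647 -412/1647]
step 0: x' = x̄ + K·y = [-767/366, 1339/6588, -1885/549]
step 0: P' = (I − K·H)·P̄ = [173/122 -3077/2196 542/183; -3077/2196 88249/39528 -6143/1647; 542/183 -6143/1647 4370/549]
step 1: x̄ = F·x = [-10153/3294, -12467/2196, -5239/1098]
step 1: P̄ = F·P·Fᵀ + Q = [428653/9882 -63889/6588 95599/3294; -63889/6588 37921/4392 -10231/2196; 95599/3294 -10231/2196 26803/1098]
step 1: y = z − H·x̄ = [212/61, -2585/183]
step 1: S = H·P̄·Hᵀ + R = [14864/61 -841/61; -841/61 2581/61]
step 1: K = P̄·Hᵀ·S⁻¹ = [78476/191583 -522511/5555907; -7621/63861 -1247843/3703938; 15416/63861 -514942/1851969]
step 1: x' = x̄ + K·y = [-174727/529134, -1410667/1058268, -843/176378]
step 1: P' = (I − K·H)·P̄ = [11728973/11111814 -19442051/22223628 2392455/1234646; -19442051/22223628 21781315/14815752 -16789943/7407876; 2392455/1234646 -16789943/7407876 6283237/1234646]
step 2: x̄ = F·x = [585021/176378, -1760121/352756, 169669/529134]
step 2: P̄ = F·P·Fᵀ + Q = [104044783/3703938 -16367637/2469292 201759515/11111814; -16367637/2469292 39430217/4938584 -18627173/7407876; 201759515/11111814 -18627173/7407876 185132567/11111814]
step 2: y = z − H·x̄ = [-3341461/264567, -3084481/264567]
step 2: S = H·P̄·Hᵀ + R = [129794290/793701 -2435807/793701; -2435807/793701 225232555/5555907]
step 2: K = P̄·Hᵀ·S⁻¹ = [187435607/465570333 -3324898628/36780056307; -104857961/931140666 -12519696155/36780056307; 11698847/51730037 -1102615993/4086672923]
step 2: x' = x̄ + K·y = [-52517118667/73560112614, 59020435591/147120225228, 4985360201/8173345846]
step 2: P' = (I − K·H)·P̄ = [25264728731/24520037538 -125238486349/147120225228 46179360287/24520037538; -125238486349/147120225228 426170354773/294240450456 -36223642837/16346691692; 46179360287/24520037538 -36223642837/16346691692 40634106809/8173345846]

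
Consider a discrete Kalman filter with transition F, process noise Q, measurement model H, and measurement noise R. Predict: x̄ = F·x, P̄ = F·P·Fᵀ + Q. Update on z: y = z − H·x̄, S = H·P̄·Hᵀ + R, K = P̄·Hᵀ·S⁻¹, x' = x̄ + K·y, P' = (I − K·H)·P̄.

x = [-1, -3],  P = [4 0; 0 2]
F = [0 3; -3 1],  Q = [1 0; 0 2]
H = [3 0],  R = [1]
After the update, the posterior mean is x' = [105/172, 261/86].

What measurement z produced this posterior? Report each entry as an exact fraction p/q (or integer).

x̄ = F·x = [-9, 0]
P̄ = F·P·Fᵀ + Q = [19 6; 6 40]
S = H·P̄·Hᵀ + R = [172]
K = P̄·Hᵀ·S⁻¹ = [57/172; 9/86]
x' − x̄ = [1653/172, 261/86] = K·y
y = (KᵀK)⁻¹·Kᵀ·(x' − x̄) = [29]
z = y + H·x̄ = [29] + [-27] = [2]

z = [2]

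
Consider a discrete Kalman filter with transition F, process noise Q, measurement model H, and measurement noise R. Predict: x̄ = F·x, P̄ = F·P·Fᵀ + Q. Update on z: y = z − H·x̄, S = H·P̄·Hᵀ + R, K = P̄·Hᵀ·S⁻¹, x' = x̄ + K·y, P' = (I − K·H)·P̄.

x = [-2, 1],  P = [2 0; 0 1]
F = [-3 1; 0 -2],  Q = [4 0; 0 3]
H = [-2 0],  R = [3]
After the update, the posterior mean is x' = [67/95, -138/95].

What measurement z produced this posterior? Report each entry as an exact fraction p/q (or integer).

z = [-1]

x̄ = F·x = [7, -2]
P̄ = F·P·Fᵀ + Q = [23 -2; -2 7]
S = H·P̄·Hᵀ + R = [95]
K = P̄·Hᵀ·S⁻¹ = [-46/95; 4/95]
x' − x̄ = [-598/95, 52/95] = K·y
y = (KᵀK)⁻¹·Kᵀ·(x' − x̄) = [13]
z = y + H·x̄ = [13] + [-14] = [-1]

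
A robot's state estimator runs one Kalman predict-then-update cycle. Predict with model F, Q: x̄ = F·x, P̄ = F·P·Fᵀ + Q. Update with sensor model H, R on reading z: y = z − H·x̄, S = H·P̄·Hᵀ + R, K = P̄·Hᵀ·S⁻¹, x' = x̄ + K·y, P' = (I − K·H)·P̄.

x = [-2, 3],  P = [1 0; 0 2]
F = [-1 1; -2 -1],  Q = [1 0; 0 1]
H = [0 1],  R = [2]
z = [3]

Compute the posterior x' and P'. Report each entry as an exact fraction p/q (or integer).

x̄ = F·x = [5, 1]
P̄ = F·P·Fᵀ + Q = [4 0; 0 7]
y = z − H·x̄ = [2]
S = H·P̄·Hᵀ + R = [9]
K = P̄·Hᵀ·S⁻¹ = [0; 7/9]
x' = x̄ + K·y = [5, 23/9]
P' = (I − K·H)·P̄ = [4 0; 0 14/9]

x' = [5, 23/9]
P' = [4 0; 0 14/9]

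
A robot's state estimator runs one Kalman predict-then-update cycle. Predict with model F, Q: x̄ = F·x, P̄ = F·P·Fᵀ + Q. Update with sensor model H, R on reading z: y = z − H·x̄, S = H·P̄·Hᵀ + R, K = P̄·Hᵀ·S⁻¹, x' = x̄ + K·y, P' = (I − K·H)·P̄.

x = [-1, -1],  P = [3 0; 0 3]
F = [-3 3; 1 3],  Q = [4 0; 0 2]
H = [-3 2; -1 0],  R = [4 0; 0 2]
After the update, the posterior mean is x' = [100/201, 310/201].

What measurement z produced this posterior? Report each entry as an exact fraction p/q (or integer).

z = [2, -1]

x̄ = F·x = [0, -4]
P̄ = F·P·Fᵀ + Q = [58 18; 18 32]
S = H·P̄·Hᵀ + R = [438 138; 138 60]
K = P̄·Hᵀ·S⁻¹ = [-23/603 -530/603; 257/603 -772/603]
x' − x̄ = [100/201, 1114/201] = K·y
y = (KᵀK)⁻¹·Kᵀ·(x' − x̄) = [10, -1]
z = y + H·x̄ = [10, -1] + [-8, 0] = [2, -1]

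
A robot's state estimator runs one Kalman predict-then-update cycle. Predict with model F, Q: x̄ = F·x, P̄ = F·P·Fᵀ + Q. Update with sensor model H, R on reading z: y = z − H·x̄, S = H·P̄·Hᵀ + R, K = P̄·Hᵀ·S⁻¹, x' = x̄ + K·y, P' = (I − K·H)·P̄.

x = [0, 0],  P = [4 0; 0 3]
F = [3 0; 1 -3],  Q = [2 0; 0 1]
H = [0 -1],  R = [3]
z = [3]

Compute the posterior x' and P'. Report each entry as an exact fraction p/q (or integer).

x̄ = F·x = [0, 0]
P̄ = F·P·Fᵀ + Q = [38 12; 12 32]
y = z − H·x̄ = [3]
S = H·P̄·Hᵀ + R = [35]
K = P̄·Hᵀ·S⁻¹ = [-12/35; -32/35]
x' = x̄ + K·y = [-36/35, -96/35]
P' = (I − K·H)·P̄ = [1186/35 36/35; 36/35 96/35]

x' = [-36/35, -96/35]
P' = [1186/35 36/35; 36/35 96/35]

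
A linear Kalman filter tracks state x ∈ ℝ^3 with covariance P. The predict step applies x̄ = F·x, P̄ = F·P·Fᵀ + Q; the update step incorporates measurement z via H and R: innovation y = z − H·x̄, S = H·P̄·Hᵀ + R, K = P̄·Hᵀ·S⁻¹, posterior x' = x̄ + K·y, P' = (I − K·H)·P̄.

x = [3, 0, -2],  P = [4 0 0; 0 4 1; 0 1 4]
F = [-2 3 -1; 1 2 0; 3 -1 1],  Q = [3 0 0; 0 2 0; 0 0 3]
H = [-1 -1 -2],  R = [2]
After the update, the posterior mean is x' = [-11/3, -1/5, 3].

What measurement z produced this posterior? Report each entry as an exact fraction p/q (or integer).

z = [-2]

x̄ = F·x = [-4, 3, 7]
P̄ = F·P·Fᵀ + Q = [53 14 -36; 14 22 6; -36 6 45]
S = H·P̄·Hᵀ + R = [165]
K = P̄·Hᵀ·S⁻¹ = [1/33; -16/55; -4/11]
x' − x̄ = [1/3, -16/5, -4] = K·y
y = (KᵀK)⁻¹·Kᵀ·(x' − x̄) = [11]
z = y + H·x̄ = [11] + [-13] = [-2]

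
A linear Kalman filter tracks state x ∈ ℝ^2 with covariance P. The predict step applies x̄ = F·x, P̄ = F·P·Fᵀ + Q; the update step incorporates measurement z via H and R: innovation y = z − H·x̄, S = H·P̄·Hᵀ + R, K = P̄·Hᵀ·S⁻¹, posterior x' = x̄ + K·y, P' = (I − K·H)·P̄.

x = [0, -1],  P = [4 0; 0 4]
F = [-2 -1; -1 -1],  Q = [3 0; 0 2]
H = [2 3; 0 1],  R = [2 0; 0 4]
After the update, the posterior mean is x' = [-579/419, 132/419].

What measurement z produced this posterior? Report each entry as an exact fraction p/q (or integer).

x̄ = F·x = [1, 1]
P̄ = F·P·Fᵀ + Q = [23 12; 12 10]
S = H·P̄·Hᵀ + R = [328 54; 54 14]
K = P̄·Hᵀ·S⁻¹ = [125/419 -123/419; 54/419 91/419]
x' − x̄ = [-998/419, -287/419] = K·y
y = (KᵀK)⁻¹·Kᵀ·(x' − x̄) = [-7, 1]
z = y + H·x̄ = [-7, 1] + [5, 1] = [-2, 2]

z = [-2, 2]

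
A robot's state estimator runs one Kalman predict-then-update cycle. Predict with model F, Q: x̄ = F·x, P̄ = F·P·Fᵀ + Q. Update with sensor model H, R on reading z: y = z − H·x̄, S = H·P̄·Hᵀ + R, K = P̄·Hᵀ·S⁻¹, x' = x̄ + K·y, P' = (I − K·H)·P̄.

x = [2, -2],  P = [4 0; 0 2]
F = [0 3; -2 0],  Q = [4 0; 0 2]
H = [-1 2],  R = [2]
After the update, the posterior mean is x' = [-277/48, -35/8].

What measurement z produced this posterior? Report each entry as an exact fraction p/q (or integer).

z = [-3]

x̄ = F·x = [-6, -4]
P̄ = F·P·Fᵀ + Q = [22 0; 0 18]
S = H·P̄·Hᵀ + R = [96]
K = P̄·Hᵀ·S⁻¹ = [-11/48; 3/8]
x' − x̄ = [11/48, -3/8] = K·y
y = (KᵀK)⁻¹·Kᵀ·(x' − x̄) = [-1]
z = y + H·x̄ = [-1] + [-2] = [-3]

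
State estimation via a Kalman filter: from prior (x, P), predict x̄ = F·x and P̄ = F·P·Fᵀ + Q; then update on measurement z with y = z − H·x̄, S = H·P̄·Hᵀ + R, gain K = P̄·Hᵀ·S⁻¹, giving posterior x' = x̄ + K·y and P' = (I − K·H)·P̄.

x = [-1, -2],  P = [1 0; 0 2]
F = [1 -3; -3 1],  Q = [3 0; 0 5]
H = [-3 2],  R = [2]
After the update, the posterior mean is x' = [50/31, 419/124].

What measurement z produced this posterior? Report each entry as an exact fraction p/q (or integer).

z = [2]

x̄ = F·x = [5, 1]
P̄ = F·P·Fᵀ + Q = [22 -9; -9 16]
S = H·P̄·Hᵀ + R = [372]
K = P̄·Hᵀ·S⁻¹ = [-7/31; 59/372]
x' − x̄ = [-105/31, 295/124] = K·y
y = (KᵀK)⁻¹·Kᵀ·(x' − x̄) = [15]
z = y + H·x̄ = [15] + [-13] = [2]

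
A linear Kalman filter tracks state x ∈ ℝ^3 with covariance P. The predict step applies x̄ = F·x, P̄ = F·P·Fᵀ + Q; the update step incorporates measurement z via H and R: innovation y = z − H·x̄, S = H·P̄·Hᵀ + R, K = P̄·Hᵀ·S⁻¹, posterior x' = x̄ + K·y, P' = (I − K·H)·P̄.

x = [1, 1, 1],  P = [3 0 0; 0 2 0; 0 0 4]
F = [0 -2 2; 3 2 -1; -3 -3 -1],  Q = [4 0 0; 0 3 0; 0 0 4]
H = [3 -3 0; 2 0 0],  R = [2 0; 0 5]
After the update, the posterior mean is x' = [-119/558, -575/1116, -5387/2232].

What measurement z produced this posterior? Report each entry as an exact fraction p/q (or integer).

z = [1, -1]

x̄ = F·x = [0, 4, -7]
P̄ = F·P·Fᵀ + Q = [28 -16 4; -16 42 -35; 4 -35 53]
S = H·P̄·Hᵀ + R = [920 264; 264 117]
K = P̄·Hᵀ·S⁻¹ = [55/3162 2084/4743; -1985/6324 2062/4743; 227/744 -173/279]
x' − x̄ = [-119/558, -5039/1116, 10237/2232] = K·y
y = (KᵀK)⁻¹·Kᵀ·(x' − x̄) = [13, -1]
z = y + H·x̄ = [13, -1] + [-12, 0] = [1, -1]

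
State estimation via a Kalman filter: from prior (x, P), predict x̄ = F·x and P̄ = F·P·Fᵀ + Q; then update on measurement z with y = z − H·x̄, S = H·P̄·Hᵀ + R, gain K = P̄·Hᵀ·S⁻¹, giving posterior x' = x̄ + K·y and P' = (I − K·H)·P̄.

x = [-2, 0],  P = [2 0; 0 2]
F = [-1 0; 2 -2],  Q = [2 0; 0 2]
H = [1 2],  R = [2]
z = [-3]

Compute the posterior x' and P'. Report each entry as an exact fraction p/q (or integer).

x' = [56/31, -76/31]
P' = [116/31 -60/31; -60/31 46/31]

x̄ = F·x = [2, -4]
P̄ = F·P·Fᵀ + Q = [4 -4; -4 18]
y = z − H·x̄ = [3]
S = H·P̄·Hᵀ + R = [62]
K = P̄·Hᵀ·S⁻¹ = [-2/31; 16/31]
x' = x̄ + K·y = [56/31, -76/31]
P' = (I − K·H)·P̄ = [116/31 -60/31; -60/31 46/31]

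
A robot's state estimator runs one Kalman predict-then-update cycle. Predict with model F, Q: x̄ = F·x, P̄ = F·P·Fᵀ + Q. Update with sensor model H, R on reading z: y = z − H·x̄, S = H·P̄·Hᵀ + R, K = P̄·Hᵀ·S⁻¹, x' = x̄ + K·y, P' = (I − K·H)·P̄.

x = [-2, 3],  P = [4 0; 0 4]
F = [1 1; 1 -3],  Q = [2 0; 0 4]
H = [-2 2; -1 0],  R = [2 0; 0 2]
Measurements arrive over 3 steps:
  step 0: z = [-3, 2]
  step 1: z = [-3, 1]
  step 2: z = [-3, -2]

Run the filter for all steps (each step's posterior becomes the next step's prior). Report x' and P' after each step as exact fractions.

step 0: x' = [-111/58, -101/29], P' = [127/87 124/87; 124/87 164/87]
step 1: x' = [3416/73849, -83785/73849], P' = [71150/73849 63194/73849; 63194/73849 90832/73849]
step 2: x' = [12048365/7382891, 1557050/7382891], P' = [7032460/7382891 6268658/7382891; 6268658/7382891 9050360/7382891]

step 0: x̄ = F·x = [1, -11]
step 0: P̄ = F·P·Fᵀ + Q = [10 -8; -8 44]
step 0: y = z − H·x̄ = [21, 3]
step 0: S = H·P̄·Hᵀ + R = [282 36; 36 12]
step 0: K = P̄·Hᵀ·S⁻¹ = [-1/29 -127/174; 40/87 -62/87]
step 0: x' = x̄ + K·y = [-111/58, -101/29]
step 0: P' = (I − K·H)·P̄ = [127/87 124/87; 124/87 164/87]
step 1: x̄ = F·x = [-313/58, 495/58]
step 1: P̄ = F·P·Fᵀ + Q = [713/87 -613/87; -613/87 1207/87]
step 1: y = z − H·x̄ = [-895/29, -255/58]
step 1: S = H·P̄·Hᵀ + R = [12758/87 884/29; 884/29 887/87]
step 1: K = P̄·Hᵀ·S⁻¹ = [-7956/73849 -35575/73849; 27638/73849 -31597/73849]
step 1: x' = x̄ + K·y = [3416/73849, -83785/73849]
step 1: P' = (I − K·H)·P̄ = [71150/73849 63194/73849; 63194/73849 90832/73849]
step 2: x̄ = F·x = [-80369/73849, 254771/73849]
step 2: P̄ = F·P·Fᵀ + Q = [436068/73849 -327734/73849; -327734/73849 804870/73849]
step 2: y = z − H·x̄ = [-891827/73849, -228067/73849]
step 2: S = H·P̄·Hᵀ + R = [7733322/73849 1527604/73849; 1527604/73849 583766/73849]
step 2: K = P̄·Hᵀ·S⁻¹ = [-763802/7382891 -3516230/7382891; 2781702/7382891 -3134329/7382891]
step 2: x' = x̄ + K·y = [12048365/7382891, 1557050/7382891]
step 2: P' = (I − K·H)·P̄ = [7032460/7382891 6268658/7382891; 6268658/7382891 9050360/7382891]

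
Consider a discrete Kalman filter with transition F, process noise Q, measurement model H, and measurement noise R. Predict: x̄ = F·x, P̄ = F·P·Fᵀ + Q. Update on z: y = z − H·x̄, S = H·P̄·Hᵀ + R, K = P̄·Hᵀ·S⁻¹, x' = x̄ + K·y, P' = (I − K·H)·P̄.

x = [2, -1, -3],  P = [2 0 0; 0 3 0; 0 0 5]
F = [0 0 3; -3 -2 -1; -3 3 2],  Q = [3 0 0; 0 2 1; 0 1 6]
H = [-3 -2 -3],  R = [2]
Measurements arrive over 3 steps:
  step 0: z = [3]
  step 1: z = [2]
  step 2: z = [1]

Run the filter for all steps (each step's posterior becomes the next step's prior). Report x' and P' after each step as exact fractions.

step 0: x̄ = F·x = [-9, -1, -15]
step 0: P̄ = F·P·Fᵀ + Q = [48 -15 30; -15 37 -9; 30 -9 71]
step 0: y = z − H·x̄ = [-71]
step 0: S = H·P̄·Hᵀ + R = [1473]
step 0: K = P̄·Hᵀ·S⁻¹ = [-68/491; -2/1473; -95/491]
step 0: x' = x̄ + K·y = [409/491, -1331/1473, -620/491]
step 0: P' = (I − K·H)·P̄ = [9696/491 -7501/491 -4650/491; -7501/491 54497/1473 -4609/491; -4650/491 -4609/491 7786/491]
step 1: x̄ = F·x = [-1860/491, 841/1473, -3798/491]
step 1: P̄ = F·P·Fᵀ + Q = [71547/491 46146/491 47085/491; 46146/491 97040/1473 31905/491; 47085/491 31905/491 420355/491]
step 1: y = z − H·x̄ = [-46294/1473]
step 1: S = H·P̄·Hᵀ + R = [19024886/1473]
step 1: K = P̄·Hᵀ·S⁻¹ = [-672282/9512443; -896539/19024886; -2199195/9512443]
step 1: x' = x̄ + K·y = [-14906184/9512443, 19519452/9512443, -4463844/9512443]
step 1: P' = (I − K·H)·P̄ = [772460355/9512443 484831332/9512443 -1095233055/9512443; 484831332/9512443 707666503/19024886 -720421320/9512443; -1095233055/9512443 -720421320/9512443 1576980065/9512443]
step 2: x̄ = F·x = [-13391532/9512443, 10143492/9512443, 94349220/9512443]
step 2: P̄ = F·P·Fᵀ + Q = [14221357914/9512443 9448685220/9512443 12835186005/9512443; 9448685220/9512443 6328373526/9512443 8558850408/9512443; 12835186005/9512443 8558850408/9512443 24544828441/19024886]
step 2: y = z − H·x̄ = [272672491/9512443]
step 2: S = H·P̄·Hᵀ + R = [1421800487653/19024886]
step 2: K = P̄·Hᵀ·S⁻¹ = [-200134004394/1421800487653; -10258362144/109369268281; -26411571855/203114355379]
step 2: x' = x̄ + K·y = [-85037403450/15624181183, -1949773404/1201860091, 96731374425/15624181183]
step 2: P' = (I − K·H)·P̄ = [20302225182768/1421800487653 722447590764/109369268281 -3775716423780/203114355379; 722447590764/109369268281 65570972058/8413020637 -183412920072/15624181183; -3775716423780/203114355379 -183412920072/15624181183 5382902778974/203114355379]

step 0: x' = [409/491, -1331/1473, -620/491], P' = [9696/491 -7501/491 -4650/491; -7501/491 54497/1473 -4609/491; -4650/491 -4609/491 7786/491]
step 1: x' = [-14906184/9512443, 19519452/9512443, -4463844/9512443], P' = [772460355/9512443 484831332/9512443 -1095233055/9512443; 484831332/9512443 707666503/19024886 -720421320/9512443; -1095233055/9512443 -720421320/9512443 1576980065/9512443]
step 2: x' = [-85037403450/15624181183, -1949773404/1201860091, 96731374425/15624181183], P' = [20302225182768/1421800487653 722447590764/109369268281 -3775716423780/203114355379; 722447590764/109369268281 65570972058/8413020637 -183412920072/15624181183; -3775716423780/203114355379 -183412920072/15624181183 5382902778974/203114355379]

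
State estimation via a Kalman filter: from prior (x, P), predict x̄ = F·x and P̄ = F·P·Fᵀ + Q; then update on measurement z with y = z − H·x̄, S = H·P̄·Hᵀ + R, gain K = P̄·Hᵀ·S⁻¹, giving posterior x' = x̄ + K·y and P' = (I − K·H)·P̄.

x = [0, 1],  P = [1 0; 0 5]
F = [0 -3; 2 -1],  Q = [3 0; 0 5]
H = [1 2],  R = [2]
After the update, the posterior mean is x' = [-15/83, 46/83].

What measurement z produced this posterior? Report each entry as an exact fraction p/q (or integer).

z = [1]

x̄ = F·x = [-3, -1]
P̄ = F·P·Fᵀ + Q = [48 15; 15 14]
S = H·P̄·Hᵀ + R = [166]
K = P̄·Hᵀ·S⁻¹ = [39/83; 43/166]
x' − x̄ = [234/83, 129/83] = K·y
y = (KᵀK)⁻¹·Kᵀ·(x' − x̄) = [6]
z = y + H·x̄ = [6] + [-5] = [1]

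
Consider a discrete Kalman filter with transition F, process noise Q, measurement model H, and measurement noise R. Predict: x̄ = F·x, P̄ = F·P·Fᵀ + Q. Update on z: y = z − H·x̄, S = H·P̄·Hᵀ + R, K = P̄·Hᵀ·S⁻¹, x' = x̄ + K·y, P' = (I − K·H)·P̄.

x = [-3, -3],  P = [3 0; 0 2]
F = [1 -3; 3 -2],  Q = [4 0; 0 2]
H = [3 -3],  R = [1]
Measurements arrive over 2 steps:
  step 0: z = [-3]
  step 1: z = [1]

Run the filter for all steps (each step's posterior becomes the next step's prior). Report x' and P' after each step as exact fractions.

step 0: x' = [726/181, 897/181], P' = [4381/181 4377/181; 4377/181 4393/181]
step 1: x' = [-13893/7015, -3237/1403], P' = [180959/91195 69681/36478; 69681/36478 142059/72956]

step 0: x̄ = F·x = [6, -3]
step 0: P̄ = F·P·Fᵀ + Q = [25 21; 21 37]
step 0: y = z − H·x̄ = [-30]
step 0: S = H·P̄·Hᵀ + R = [181]
step 0: K = P̄·Hᵀ·S⁻¹ = [12/181; -48/181]
step 0: x' = x̄ + K·y = [726/181, 897/181]
step 0: P' = (I − K·H)·P̄ = [4381/181 4377/181; 4377/181 4393/181]
step 1: x̄ = F·x = [-1965/181, 384/181]
step 1: P̄ = F·P·Fᵀ + Q = [18380/181 -8646/181; -8646/181 4839/181]
step 1: y = z − H·x̄ = [7228/181]
step 1: S = H·P̄·Hᵀ + R = [364780/181]
step 1: K = P̄·Hᵀ·S⁻¹ = [40539/182390; -8091/72956]
step 1: x' = x̄ + K·y = [-13893/7015, -3237/1403]
step 1: P' = (I − K·H)·P̄ = [180959/91195 69681/36478; 69681/36478 142059/72956]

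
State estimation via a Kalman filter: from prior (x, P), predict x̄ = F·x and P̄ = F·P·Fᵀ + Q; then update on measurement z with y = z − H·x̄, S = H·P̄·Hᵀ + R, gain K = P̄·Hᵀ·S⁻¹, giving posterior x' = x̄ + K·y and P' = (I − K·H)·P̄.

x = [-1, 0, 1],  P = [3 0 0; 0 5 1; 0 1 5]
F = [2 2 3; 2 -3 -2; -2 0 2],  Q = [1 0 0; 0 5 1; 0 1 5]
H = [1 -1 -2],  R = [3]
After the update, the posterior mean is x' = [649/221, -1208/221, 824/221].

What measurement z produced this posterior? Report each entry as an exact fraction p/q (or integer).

x̄ = F·x = [1, -4, 4]
P̄ = F·P·Fᵀ + Q = [90 -61 22; -61 94 -37; 22 -37 37]
S = H·P̄·Hᵀ + R = [221]
K = P̄·Hᵀ·S⁻¹ = [107/221; -81/221; -15/221]
x' − x̄ = [428/221, -324/221, -60/221] = K·y
y = (KᵀK)⁻¹·Kᵀ·(x' − x̄) = [4]
z = y + H·x̄ = [4] + [-3] = [1]

z = [1]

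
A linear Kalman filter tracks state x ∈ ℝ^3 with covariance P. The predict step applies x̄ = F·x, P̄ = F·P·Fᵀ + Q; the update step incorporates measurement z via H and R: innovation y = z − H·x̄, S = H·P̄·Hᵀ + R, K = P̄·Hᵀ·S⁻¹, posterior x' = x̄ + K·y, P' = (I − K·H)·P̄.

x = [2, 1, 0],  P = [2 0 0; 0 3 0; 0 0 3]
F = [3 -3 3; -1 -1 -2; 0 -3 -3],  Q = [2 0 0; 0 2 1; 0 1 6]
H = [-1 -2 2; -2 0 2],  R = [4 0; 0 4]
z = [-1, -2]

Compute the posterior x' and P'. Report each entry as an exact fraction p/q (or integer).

x' = [-1639/1593, -2053/1593, -1133/531]
P' = [37670/1593 15089/1593 11992/531; 15089/1593 16633/3186 5224/531; 11992/531 5224/531 3980/177]

x̄ = F·x = [3, -3, -3]
P̄ = F·P·Fᵀ + Q = [74 -15 0; -15 19 28; 0 28 60]
y = z − H·x̄ = [2, 10]
S = H·P̄·Hᵀ + R = [110 216; 216 540]
K = P̄·Hᵀ·S⁻¹ = [38/59 -847/1593; -7/118 583/3186; 40/59 -26/531]
x' = x̄ + K·y = [-1639/1593, -2053/1593, -1133/531]
P' = (I − K·H)·P̄ = [37670/1593 15089/1593 11992/531; 15089/1593 16633/3186 5224/531; 11992/531 5224/531 3980/177]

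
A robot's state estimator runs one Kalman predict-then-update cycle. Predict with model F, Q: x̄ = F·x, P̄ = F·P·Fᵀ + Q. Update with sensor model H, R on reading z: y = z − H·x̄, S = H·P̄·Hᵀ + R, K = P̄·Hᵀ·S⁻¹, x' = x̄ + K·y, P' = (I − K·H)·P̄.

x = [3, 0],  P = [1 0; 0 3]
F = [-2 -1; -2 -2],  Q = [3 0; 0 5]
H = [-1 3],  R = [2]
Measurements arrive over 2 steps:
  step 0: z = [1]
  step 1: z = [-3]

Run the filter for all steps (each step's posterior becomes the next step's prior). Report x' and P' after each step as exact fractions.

step 0: x' = [-586/141, -157/141], P' = [1010/141 350/141; 350/141 152/141]
step 1: x' = [8511/6835, -2162/4101], P' = [163907/13670 11519/2734; 11519/2734 13921/8202]

step 0: x̄ = F·x = [-6, -6]
step 0: P̄ = F·P·Fᵀ + Q = [10 10; 10 21]
step 0: y = z − H·x̄ = [13]
step 0: S = H·P̄·Hᵀ + R = [141]
step 0: K = P̄·Hᵀ·S⁻¹ = [20/141; 53/141]
step 0: x' = x̄ + K·y = [-586/141, -157/141]
step 0: P' = (I − K·H)·P̄ = [1010/141 350/141; 350/141 152/141]
step 1: x̄ = F·x = [443/47, 1486/141]
step 1: P̄ = F·P·Fᵀ + Q = [2005/47 2148/47; 2148/47 8153/141]
step 1: y = z − H·x̄ = [-1184/47]
step 1: S = H·P̄·Hᵀ + R = [13670/47]
step 1: K = P̄·Hᵀ·S⁻¹ = [4439/13670; 1201/2734]
step 1: x' = x̄ + K·y = [8511/6835, -2162/4101]
step 1: P' = (I − K·H)·P̄ = [163907/13670 11519/2734; 11519/2734 13921/8202]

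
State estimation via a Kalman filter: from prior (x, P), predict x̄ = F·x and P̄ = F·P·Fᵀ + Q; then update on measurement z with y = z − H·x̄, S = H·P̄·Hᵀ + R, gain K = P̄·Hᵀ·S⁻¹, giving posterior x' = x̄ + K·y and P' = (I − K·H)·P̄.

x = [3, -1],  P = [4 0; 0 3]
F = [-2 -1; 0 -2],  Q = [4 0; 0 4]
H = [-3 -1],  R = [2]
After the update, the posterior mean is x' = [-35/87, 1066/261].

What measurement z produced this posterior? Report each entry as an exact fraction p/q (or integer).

x̄ = F·x = [-5, 2]
P̄ = F·P·Fᵀ + Q = [23 6; 6 16]
S = H·P̄·Hᵀ + R = [261]
K = P̄·Hᵀ·S⁻¹ = [-25/87; -34/261]
x' − x̄ = [400/87, 544/261] = K·y
y = (KᵀK)⁻¹·Kᵀ·(x' − x̄) = [-16]
z = y + H·x̄ = [-16] + [13] = [-3]

z = [-3]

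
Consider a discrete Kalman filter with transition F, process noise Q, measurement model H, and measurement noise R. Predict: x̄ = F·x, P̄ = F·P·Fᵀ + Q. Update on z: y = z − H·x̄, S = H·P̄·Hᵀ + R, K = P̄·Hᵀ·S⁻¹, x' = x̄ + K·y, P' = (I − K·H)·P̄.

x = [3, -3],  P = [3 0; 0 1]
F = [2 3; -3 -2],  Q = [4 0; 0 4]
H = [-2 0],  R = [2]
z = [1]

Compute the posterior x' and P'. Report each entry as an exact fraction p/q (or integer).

x' = [-28/51, -91/17]
P' = [25/51 -8/17; -8/17 211/17]

x̄ = F·x = [-3, -3]
P̄ = F·P·Fᵀ + Q = [25 -24; -24 35]
y = z − H·x̄ = [-5]
S = H·P̄·Hᵀ + R = [102]
K = P̄·Hᵀ·S⁻¹ = [-25/51; 8/17]
x' = x̄ + K·y = [-28/51, -91/17]
P' = (I − K·H)·P̄ = [25/51 -8/17; -8/17 211/17]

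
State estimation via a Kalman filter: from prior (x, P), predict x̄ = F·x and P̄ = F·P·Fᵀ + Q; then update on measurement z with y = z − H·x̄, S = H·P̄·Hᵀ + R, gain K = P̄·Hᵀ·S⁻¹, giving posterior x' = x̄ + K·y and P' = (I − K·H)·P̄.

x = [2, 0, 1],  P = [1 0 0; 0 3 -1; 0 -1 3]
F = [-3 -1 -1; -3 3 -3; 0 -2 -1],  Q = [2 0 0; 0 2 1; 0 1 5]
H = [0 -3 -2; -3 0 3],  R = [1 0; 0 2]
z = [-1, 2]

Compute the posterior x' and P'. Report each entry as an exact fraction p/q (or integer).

x̄ = F·x = [-7, -9, -1]
P̄ = F·P·Fᵀ + Q = [15 9 6; 9 83 -11; 6 -11 16]
y = z − H·x̄ = [-30, -16]
S = H·P̄·Hᵀ + R = [680 120; 120 173]
K = P̄·Hᵀ·S⁻¹ = [-3507/103240 -342/2581; -32071/103240 -339/2581; -3427/103240 507/2581]
x' = x̄ + K·y = [-39859/10324, 24993/10324, -32491/10324]
P' = (I − K·H)·P̄ = [1042467/103240 -687729/103240 1033347/103240; -687729/103240 475203/103240 -696769/103240; 1033347/103240 -696769/103240 1046867/103240]

x' = [-39859/10324, 24993/10324, -32491/10324]
P' = [1042467/103240 -687729/103240 1033347/103240; -687729/103240 475203/103240 -696769/103240; 1033347/103240 -696769/103240 1046867/103240]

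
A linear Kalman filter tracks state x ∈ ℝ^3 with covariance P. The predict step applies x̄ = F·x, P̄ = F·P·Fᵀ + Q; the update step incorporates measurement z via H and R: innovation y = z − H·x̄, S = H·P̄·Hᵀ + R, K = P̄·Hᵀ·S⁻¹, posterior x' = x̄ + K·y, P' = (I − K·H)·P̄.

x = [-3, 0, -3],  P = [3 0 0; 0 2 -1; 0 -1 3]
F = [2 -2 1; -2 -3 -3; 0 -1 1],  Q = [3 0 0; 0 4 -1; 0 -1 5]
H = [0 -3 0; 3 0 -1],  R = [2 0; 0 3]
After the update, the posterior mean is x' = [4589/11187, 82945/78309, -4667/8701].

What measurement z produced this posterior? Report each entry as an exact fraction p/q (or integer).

z = [-3, 2]

x̄ = F·x = [-9, 15, -3]
P̄ = F·P·Fᵀ + Q = [30 -12 10; -12 43 -4; 10 -4 12]
S = H·P̄·Hᵀ + R = [389 96; 96 225]
K = P̄·Hᵀ·S⁻¹ = [20/3729 3952/11187; -8651/26103 -64/78309; 108/8701 650/8701]
x' − x̄ = [105272/11187, -1091690/78309, 21436/8701] = K·y
y = (KᵀK)⁻¹·Kᵀ·(x' − x̄) = [42, 26]
z = y + H·x̄ = [42, 26] + [-45, -24] = [-3, 2]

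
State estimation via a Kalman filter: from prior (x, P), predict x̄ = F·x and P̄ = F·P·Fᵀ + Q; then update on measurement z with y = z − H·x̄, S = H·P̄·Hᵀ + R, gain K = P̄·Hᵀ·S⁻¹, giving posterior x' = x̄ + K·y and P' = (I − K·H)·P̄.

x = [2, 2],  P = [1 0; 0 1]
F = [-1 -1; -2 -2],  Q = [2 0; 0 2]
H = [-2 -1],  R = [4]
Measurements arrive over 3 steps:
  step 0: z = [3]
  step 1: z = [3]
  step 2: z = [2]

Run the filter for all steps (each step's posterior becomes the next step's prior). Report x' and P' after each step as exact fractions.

step 0: x' = [-14/23, -67/23], P' = [20/23 -16/23; -16/23 68/23]
step 1: x' = [-185/203, 23/203], P' = [530/609 -428/609; -428/609 1844/609]
step 2: x' = [-2998/5469, -2834/5469], P' = [4760/5469 -3848/5469; -3848/5469 16604/5469]

step 0: x̄ = F·x = [-4, -8]
step 0: P̄ = F·P·Fᵀ + Q = [4 4; 4 10]
step 0: y = z − H·x̄ = [-13]
step 0: S = H·P̄·Hᵀ + R = [46]
step 0: K = P̄·Hᵀ·S⁻¹ = [-6/23; -9/23]
step 0: x' = x̄ + K·y = [-14/23, -67/23]
step 0: P' = (I − K·H)·P̄ = [20/23 -16/23; -16/23 68/23]
step 1: x̄ = F·x = [81/23, 162/23]
step 1: P̄ = F·P·Fᵀ + Q = [102/23 112/23; 112/23 270/23]
step 1: y = z − H·x̄ = [393/23]
step 1: S = H·P̄·Hᵀ + R = [1218/23]
step 1: K = P̄·Hᵀ·S⁻¹ = [-158/609; -247/609]
step 1: x' = x̄ + K·y = [-185/203, 23/203]
step 1: P' = (I − K·H)·P̄ = [530/609 -428/609; -428/609 1844/609]
step 2: x̄ = F·x = [162/203, 324/203]
step 2: P̄ = F·P·Fᵀ + Q = [912/203 1012/203; 1012/203 2430/203]
step 2: y = z − H·x̄ = [1054/203]
step 2: S = H·P̄·Hᵀ + R = [10938/203]
step 2: K = P̄·Hᵀ·S⁻¹ = [-1418/5469; -2227/5469]
step 2: x' = x̄ + K·y = [-2998/5469, -2834/5469]
step 2: P' = (I − K·H)·P̄ = [4760/5469 -3848/5469; -3848/5469 16604/5469]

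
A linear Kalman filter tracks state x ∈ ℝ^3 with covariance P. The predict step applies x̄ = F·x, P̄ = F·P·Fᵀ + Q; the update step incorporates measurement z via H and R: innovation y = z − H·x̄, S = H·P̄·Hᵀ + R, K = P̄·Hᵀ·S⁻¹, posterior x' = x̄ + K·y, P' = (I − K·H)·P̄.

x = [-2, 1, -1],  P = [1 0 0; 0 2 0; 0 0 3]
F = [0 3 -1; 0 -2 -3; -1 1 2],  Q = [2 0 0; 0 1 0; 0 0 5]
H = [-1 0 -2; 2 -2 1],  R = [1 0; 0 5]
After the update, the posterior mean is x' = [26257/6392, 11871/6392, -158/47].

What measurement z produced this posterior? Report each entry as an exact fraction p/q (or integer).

z = [3, 2]

x̄ = F·x = [4, 1, 1]
P̄ = F·P·Fᵀ + Q = [23 -3 0; -3 36 -22; 0 -22 20]
S = H·P̄·Hᵀ + R = [104 -180; -180 373]
K = P̄·Hᵀ·S⁻¹ = [781/6392 317/1598; -469/6392 -485/1598; -25/47 -4/47]
x' − x̄ = [689/6392, 5479/6392, -205/47] = K·y
y = (KᵀK)⁻¹·Kᵀ·(x' − x̄) = [9, -5]
z = y + H·x̄ = [9, -5] + [-6, 7] = [3, 2]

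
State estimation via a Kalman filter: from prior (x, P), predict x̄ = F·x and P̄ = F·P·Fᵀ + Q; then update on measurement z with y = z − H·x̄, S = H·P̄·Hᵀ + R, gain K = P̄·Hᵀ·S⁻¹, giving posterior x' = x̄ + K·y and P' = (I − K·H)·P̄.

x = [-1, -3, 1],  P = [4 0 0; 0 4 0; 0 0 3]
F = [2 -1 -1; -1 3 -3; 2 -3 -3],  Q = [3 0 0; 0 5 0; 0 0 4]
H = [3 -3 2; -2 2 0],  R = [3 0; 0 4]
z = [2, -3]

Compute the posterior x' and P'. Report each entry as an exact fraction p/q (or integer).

x' = [-5423/1654, -295141/61198, -39859/30599]
P' = [6406/827 6683/827 621/827; 6683/827 286056/30599 65079/30599; 621/827 65079/30599 84777/30599]

x̄ = F·x = [0, -11, 4]
P̄ = F·P·Fᵀ + Q = [26 -11 37; -11 72 -17; 37 -17 83]
y = z − H·x̄ = [-39, 19]
S = H·P̄·Hᵀ + R = [2063 -936; -936 484]
K = P̄·Hᵀ·S⁻¹ = [137/827 277/1654; 4601/30599 38785/61198; 14416/30599 21051/30599]
x' = x̄ + K·y = [-5423/1654, -295141/61198, -39859/30599]
P' = (I − K·H)·P̄ = [6406/827 6683/827 621/827; 6683/827 286056/30599 65079/30599; 621/827 65079/30599 84777/30599]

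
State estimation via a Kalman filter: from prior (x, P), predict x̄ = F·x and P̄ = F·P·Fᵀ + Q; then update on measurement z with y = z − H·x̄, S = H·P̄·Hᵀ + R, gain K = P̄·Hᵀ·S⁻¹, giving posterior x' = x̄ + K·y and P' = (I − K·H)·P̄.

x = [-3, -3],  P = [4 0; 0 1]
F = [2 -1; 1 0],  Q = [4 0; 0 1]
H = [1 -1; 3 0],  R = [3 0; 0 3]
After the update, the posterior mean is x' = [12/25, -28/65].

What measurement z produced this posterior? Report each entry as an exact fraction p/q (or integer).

x̄ = F·x = [-3, -3]
P̄ = F·P·Fᵀ + Q = [21 8; 8 5]
S = H·P̄·Hᵀ + R = [13 39; 39 192]
K = P̄·Hᵀ·S⁻¹ = [1/25 8/25; -24/65 1/5]
x' − x̄ = [87/25, 167/65] = K·y
y = (KᵀK)⁻¹·Kᵀ·(x' − x̄) = [-1, 11]
z = y + H·x̄ = [-1, 11] + [0, -9] = [-1, 2]

z = [-1, 2]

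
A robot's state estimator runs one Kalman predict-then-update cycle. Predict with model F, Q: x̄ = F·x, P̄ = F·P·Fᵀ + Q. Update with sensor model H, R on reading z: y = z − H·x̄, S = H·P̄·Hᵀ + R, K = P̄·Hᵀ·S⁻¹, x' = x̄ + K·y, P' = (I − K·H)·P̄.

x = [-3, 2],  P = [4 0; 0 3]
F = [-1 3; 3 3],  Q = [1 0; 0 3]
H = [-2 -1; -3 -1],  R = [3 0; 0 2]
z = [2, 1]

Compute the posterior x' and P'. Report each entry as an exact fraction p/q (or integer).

x' = [7490/3733, -24675/3733]
P' = [9627/3733 -24441/3733; -24441/3733 66441/3733]

x̄ = F·x = [9, -3]
P̄ = F·P·Fᵀ + Q = [32 15; 15 66]
y = z − H·x̄ = [17, 25]
S = H·P̄·Hᵀ + R = [257 333; 333 446]
K = P̄·Hᵀ·S⁻¹ = [1729/3733 -2220/3733; -5853/3733 3441/3733]
x' = x̄ + K·y = [7490/3733, -24675/3733]
P' = (I − K·H)·P̄ = [9627/3733 -24441/3733; -24441/3733 66441/3733]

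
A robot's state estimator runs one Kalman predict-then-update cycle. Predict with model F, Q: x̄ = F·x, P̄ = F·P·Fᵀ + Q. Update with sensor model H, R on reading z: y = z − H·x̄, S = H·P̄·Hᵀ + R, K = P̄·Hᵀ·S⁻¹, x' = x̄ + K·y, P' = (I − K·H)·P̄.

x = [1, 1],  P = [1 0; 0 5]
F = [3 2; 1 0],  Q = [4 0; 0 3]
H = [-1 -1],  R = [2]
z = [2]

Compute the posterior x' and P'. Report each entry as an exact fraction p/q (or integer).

x' = [-7/5, -11/45]
P' = [21/5 -13/5; -13/5 131/45]

x̄ = F·x = [5, 1]
P̄ = F·P·Fᵀ + Q = [33 3; 3 4]
y = z − H·x̄ = [8]
S = H·P̄·Hᵀ + R = [45]
K = P̄·Hᵀ·S⁻¹ = [-4/5; -7/45]
x' = x̄ + K·y = [-7/5, -11/45]
P' = (I − K·H)·P̄ = [21/5 -13/5; -13/5 131/45]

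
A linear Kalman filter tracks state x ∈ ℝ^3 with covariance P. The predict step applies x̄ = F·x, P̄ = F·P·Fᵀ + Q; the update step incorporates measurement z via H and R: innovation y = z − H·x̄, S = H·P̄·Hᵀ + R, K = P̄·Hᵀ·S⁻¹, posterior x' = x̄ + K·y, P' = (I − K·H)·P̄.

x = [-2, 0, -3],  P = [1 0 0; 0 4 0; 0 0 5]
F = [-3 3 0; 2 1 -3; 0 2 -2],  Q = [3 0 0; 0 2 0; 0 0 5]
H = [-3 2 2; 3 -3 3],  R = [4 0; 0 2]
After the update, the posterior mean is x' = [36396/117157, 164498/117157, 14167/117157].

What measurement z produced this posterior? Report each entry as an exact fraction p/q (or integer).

z = [2, -3]

x̄ = F·x = [6, 5, 6]
P̄ = F·P·Fᵀ + Q = [48 6 24; 6 55 38; 24 38 41]
S = H·P̄·Hᵀ + R = [764 -498; -498 938]
K = P̄·Hᵀ·S⁻¹ = [4953/117157 27360/117157; 70575/234314 14613/117157; 60503/234314 26178/117157]
x' − x̄ = [-666546/117157, -421287/117157, -688775/117157] = K·y
y = (KᵀK)⁻¹·Kᵀ·(x' − x̄) = [-2, -24]
z = y + H·x̄ = [-2, -24] + [4, 21] = [2, -3]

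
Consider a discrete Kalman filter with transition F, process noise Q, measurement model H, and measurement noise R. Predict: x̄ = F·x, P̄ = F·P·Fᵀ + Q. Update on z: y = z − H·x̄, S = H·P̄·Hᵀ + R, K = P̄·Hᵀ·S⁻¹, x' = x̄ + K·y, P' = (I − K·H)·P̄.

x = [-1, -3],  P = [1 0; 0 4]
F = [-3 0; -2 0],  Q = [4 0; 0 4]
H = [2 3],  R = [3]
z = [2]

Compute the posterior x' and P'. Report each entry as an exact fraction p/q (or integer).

x̄ = F·x = [3, 2]
P̄ = F·P·Fᵀ + Q = [13 6; 6 8]
y = z − H·x̄ = [-10]
S = H·P̄·Hᵀ + R = [199]
K = P̄·Hᵀ·S⁻¹ = [44/199; 36/199]
x' = x̄ + K·y = [157/199, 38/199]
P' = (I − K·H)·P̄ = [651/199 -390/199; -390/199 296/199]

x' = [157/199, 38/199]
P' = [651/199 -390/199; -390/199 296/199]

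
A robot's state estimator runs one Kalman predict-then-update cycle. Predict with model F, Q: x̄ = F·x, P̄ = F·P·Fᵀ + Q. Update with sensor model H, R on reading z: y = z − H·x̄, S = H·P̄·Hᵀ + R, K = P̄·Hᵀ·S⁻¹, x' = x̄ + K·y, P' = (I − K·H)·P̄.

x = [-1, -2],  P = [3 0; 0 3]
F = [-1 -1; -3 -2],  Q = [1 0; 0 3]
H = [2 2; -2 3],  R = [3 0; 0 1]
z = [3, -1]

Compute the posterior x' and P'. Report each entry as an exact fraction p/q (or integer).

x' = [8345/7897, 3193/7897]
P' = [2160/7897 1011/7897; 1011/7897 1230/7897]

x̄ = F·x = [3, 7]
P̄ = F·P·Fᵀ + Q = [7 15; 15 42]
y = z − H·x̄ = [-17, -16]
S = H·P̄·Hᵀ + R = [319 254; 254 227]
K = P̄·Hᵀ·S⁻¹ = [2114/7897 -1287/7897; 1494/7897 1668/7897]
x' = x̄ + K·y = [8345/7897, 3193/7897]
P' = (I − K·H)·P̄ = [2160/7897 1011/7897; 1011/7897 1230/7897]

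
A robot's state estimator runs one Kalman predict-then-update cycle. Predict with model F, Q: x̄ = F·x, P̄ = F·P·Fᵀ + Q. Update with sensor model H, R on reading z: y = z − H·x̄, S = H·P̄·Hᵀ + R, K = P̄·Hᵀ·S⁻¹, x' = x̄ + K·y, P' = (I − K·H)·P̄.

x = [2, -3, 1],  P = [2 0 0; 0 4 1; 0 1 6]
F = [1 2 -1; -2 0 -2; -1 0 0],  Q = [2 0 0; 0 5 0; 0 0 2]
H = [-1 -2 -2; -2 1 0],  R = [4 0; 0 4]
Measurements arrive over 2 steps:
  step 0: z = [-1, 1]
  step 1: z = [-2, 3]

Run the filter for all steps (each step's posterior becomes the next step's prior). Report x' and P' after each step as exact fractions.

step 0: x̄ = F·x = [-5, -6, -2]
step 0: P̄ = F·P·Fᵀ + Q = [22 4 -2; 4 37 4; -2 4 4]
step 0: y = z − H·x̄ = [-22, -3]
step 0: S = H·P̄·Hᵀ + R = [230 -34; -34 113]
step 0: K = P̄·Hᵀ·S⁻¹ = [-2149/12417 -5042/12417; -4366/12417 1873/12417; -655/12417 682/12417]
step 0: x' = x̄ + K·y = [319/12417, 15931/12417, -12470/12417]
step 0: P' = (I − K·H)·P̄ = [15620/12417 11072/12417 -14584/12417; 11072/12417 29636/12417 -26440/12417; -14584/12417 -26440/12417 35042/12417]
step 1: x̄ = F·x = [44651/12417, 24302/12417, -319/12417]
step 1: P̄ = F·P·Fᵀ + Q = [373256/12417 100316/12417 -52348/12417; 100316/12417 148061/12417 2072/12417; -52348/12417 2072/12417 40454/12417]
step 1: y = z − H·x̄ = [67783/12417, 102251/12417]
step 1: S = H·P̄·Hᵀ + R = [1385432/12417 537802/12417; 537802/12417 1289489/12417]
step 1: K = P̄·Hᵀ·S⁻¹ = [-5184272/30145533 -12944516/30145533; -3276914/10048511 957023/10048511; -2005144/30145533 3332288/30145533]
step 1: x' = x̄ + K·y = [-1394383/1586607, 508371/528869, 827383/1586607]
step 1: P' = (I − K·H)·P̄ = [36634264/30145533 7163488/10048511 -29439052/30145533; 7163488/10048511 18155068/10048511 -15182984/10048511; -29439052/30145533 -15182984/10048511 64278766/30145533]

step 0: x' = [319/12417, 15931/12417, -12470/12417], P' = [15620/12417 11072/12417 -14584/12417; 11072/12417 29636/12417 -26440/12417; -14584/12417 -26440/12417 35042/12417]
step 1: x' = [-1394383/1586607, 508371/528869, 827383/1586607], P' = [36634264/30145533 7163488/10048511 -29439052/30145533; 7163488/10048511 18155068/10048511 -15182984/10048511; -29439052/30145533 -15182984/10048511 64278766/30145533]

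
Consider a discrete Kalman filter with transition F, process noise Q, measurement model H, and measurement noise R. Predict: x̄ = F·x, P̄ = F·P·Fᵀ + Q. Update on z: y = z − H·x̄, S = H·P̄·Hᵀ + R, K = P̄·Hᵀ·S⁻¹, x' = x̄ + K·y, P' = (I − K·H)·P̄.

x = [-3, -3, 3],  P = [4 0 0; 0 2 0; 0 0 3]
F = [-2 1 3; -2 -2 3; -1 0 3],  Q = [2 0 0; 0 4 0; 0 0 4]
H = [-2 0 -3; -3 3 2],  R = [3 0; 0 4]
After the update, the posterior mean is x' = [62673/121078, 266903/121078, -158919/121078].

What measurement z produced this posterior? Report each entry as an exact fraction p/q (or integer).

z = [3, 2]

x̄ = F·x = [12, 21, 12]
P̄ = F·P·Fᵀ + Q = [47 39 35; 39 55 35; 35 35 35]
S = H·P̄·Hᵀ + R = [926 -302; -302 360]
K = P̄·Hᵀ·S⁻¹ = [-14437/60539 -8751/121078; -7561/60539 27001/121078; -10465/60539 5985/121078]
x' − x̄ = [-1390263/121078, -2275735/121078, -1611855/121078] = K·y
y = (KᵀK)⁻¹·Kᵀ·(x' − x̄) = [63, -49]
z = y + H·x̄ = [63, -49] + [-60, 51] = [3, 2]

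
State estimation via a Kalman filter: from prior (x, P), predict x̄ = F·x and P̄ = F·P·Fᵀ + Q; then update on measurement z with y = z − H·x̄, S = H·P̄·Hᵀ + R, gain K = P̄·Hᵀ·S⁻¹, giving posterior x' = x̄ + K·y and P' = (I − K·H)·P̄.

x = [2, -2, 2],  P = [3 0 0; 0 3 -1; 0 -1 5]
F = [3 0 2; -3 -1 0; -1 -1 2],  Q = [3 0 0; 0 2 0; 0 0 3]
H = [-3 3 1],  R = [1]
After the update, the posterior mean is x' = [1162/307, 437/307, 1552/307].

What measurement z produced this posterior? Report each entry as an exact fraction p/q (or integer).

z = [-2]

x̄ = F·x = [10, -4, 4]
P̄ = F·P·Fᵀ + Q = [50 -25 13; -25 32 14; 13 14 33]
S = H·P̄·Hᵀ + R = [1228]
K = P̄·Hᵀ·S⁻¹ = [-53/307; 185/1228; 9/307]
x' − x̄ = [-1908/307, 1665/307, 324/307] = K·y
y = (KᵀK)⁻¹·Kᵀ·(x' − x̄) = [36]
z = y + H·x̄ = [36] + [-38] = [-2]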